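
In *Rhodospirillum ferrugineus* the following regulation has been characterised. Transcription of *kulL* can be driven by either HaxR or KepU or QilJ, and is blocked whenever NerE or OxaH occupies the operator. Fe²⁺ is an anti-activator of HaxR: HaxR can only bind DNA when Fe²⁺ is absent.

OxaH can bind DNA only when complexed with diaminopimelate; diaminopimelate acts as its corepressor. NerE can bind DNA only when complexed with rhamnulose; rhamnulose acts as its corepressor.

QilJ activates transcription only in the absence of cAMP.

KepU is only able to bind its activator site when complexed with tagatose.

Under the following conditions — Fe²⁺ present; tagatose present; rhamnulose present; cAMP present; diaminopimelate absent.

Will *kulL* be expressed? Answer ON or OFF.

OFF

Fe²⁺ is present, so HaxR is inactive.
Tagatose is present, so KepU is active.
cAMP is present, so QilJ is inactive.
Rhamnulose is present, so NerE is active.
Diaminopimelate is absent, so OxaH is inactive.
With repressor NerE bound, *kulL* is not transcribed.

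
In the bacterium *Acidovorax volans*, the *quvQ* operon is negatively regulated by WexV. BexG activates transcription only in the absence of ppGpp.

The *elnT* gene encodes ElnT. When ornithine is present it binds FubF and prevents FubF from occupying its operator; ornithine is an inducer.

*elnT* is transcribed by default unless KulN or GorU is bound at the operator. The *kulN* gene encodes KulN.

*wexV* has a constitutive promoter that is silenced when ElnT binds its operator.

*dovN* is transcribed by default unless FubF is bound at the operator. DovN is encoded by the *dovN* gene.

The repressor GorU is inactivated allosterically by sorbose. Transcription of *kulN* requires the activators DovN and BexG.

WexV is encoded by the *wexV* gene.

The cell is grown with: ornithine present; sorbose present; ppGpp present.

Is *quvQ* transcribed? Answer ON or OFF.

Ornithine is present, so FubF is inactive.
With no repressor bound, *dovN* is transcribed.
So DovN is produced and active.
ppGpp is present, so BexG is inactive.
Required activator BexG is absent, so *kulN* is not transcribed.
So KulN is not produced.
Sorbose is present, so GorU is inactive.
With no repressor bound, *elnT* is transcribed.
So ElnT is produced and active.
With repressor ElnT bound, *wexV* is not transcribed.
So WexV is not produced.
With no repressor bound, *quvQ* is transcribed.

ON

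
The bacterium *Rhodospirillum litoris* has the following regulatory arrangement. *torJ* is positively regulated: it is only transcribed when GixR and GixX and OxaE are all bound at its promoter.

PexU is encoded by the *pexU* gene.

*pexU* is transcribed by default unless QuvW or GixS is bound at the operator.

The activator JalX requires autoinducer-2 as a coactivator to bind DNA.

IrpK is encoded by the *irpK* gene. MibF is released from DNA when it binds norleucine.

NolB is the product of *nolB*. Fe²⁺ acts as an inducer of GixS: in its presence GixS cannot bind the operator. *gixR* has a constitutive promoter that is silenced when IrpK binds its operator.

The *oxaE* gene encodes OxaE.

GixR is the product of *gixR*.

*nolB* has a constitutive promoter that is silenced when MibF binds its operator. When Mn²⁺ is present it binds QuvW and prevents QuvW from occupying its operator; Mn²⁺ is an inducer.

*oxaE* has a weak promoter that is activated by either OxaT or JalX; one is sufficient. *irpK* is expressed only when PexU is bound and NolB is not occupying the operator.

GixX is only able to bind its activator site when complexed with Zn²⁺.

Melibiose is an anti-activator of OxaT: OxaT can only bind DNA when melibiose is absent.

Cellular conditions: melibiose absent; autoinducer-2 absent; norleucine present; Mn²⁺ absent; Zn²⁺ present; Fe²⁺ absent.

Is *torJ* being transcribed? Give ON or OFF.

Mn²⁺ is absent, so QuvW is active.
Fe²⁺ is absent, so GixS is active.
With repressor QuvW bound, *pexU* is not transcribed.
So PexU is not produced.
Norleucine is present, so MibF is inactive.
With no repressor bound, *nolB* is transcribed.
So NolB is produced and active.
With repressor NolB bound, *irpK* is not transcribed.
So IrpK is not produced.
With no repressor bound, *gixR* is transcribed.
So GixR is produced and active.
Zn²⁺ is present, so GixX is active.
Melibiose is absent, so OxaT is active.
Autoinducer-2 is absent, so JalX is inactive.
Activator OxaT is present, so *oxaE* is transcribed.
So OxaE is produced and active.
No repressor is bound and GixR and GixX and OxaE are active, so *torJ* is transcribed.

ON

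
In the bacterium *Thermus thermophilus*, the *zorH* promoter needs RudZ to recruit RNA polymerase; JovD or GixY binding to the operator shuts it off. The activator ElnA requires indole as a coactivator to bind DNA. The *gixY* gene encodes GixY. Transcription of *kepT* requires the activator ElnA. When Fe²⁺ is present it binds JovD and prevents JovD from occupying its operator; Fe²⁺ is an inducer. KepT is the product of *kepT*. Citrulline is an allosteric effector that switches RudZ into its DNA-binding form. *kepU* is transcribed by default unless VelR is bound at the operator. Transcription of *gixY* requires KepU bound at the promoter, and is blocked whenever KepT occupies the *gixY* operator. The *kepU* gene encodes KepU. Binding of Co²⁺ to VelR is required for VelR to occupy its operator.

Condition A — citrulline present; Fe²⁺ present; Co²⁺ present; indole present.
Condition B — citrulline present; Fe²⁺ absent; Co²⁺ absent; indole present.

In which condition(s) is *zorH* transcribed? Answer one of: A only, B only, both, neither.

A only

Condition A:
Citrulline is present, so RudZ is active.
Fe²⁺ is present, so JovD is inactive.
Co²⁺ is present, so VelR is active.
With repressor VelR bound, *kepU* is not transcribed.
So KepU is not produced.
Indole is present, so ElnA is active.
No repressor is bound and ElnA is active, so *kepT* is transcribed.
So KepT is produced and active.
With repressor KepT bound, *gixY* is not transcribed.
So GixY is not produced.
No repressor is bound and RudZ is active, so *zorH* is transcribed.
→ *zorH* is ON in A.
Condition B:
Citrulline is present, so RudZ is active.
Fe²⁺ is absent, so JovD is active.
Co²⁺ is absent, so VelR is inactive.
With no repressor bound, *kepU* is transcribed.
So KepU is produced and active.
Indole is present, so ElnA is active.
No repressor is bound and ElnA is active, so *kepT* is transcribed.
So KepT is produced and active.
With repressor KepT bound, *gixY* is not transcribed.
So GixY is not produced.
With repressor JovD bound, *zorH* is not transcribed.
→ *zorH* is OFF in B.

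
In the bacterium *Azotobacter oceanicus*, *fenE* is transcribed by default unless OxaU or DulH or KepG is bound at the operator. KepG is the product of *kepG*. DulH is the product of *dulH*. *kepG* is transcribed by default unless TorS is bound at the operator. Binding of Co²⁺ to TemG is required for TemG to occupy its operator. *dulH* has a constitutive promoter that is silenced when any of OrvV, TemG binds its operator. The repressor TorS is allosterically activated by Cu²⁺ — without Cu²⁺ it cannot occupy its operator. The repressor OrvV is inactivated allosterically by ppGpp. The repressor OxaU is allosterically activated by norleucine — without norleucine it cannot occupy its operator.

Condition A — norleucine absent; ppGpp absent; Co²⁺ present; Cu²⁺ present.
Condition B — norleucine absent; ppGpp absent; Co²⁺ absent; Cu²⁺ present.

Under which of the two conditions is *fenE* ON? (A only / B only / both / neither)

Condition A:
Norleucine is absent, so OxaU is inactive.
ppGpp is absent, so OrvV is active.
Co²⁺ is present, so TemG is active.
With repressor OrvV bound, *dulH* is not transcribed.
So DulH is not produced.
Cu²⁺ is present, so TorS is active.
With repressor TorS bound, *kepG* is not transcribed.
So KepG is not produced.
With no repressor bound, *fenE* is transcribed.
→ *fenE* is ON in A.
Condition B:
Norleucine is absent, so OxaU is inactive.
ppGpp is absent, so OrvV is active.
Co²⁺ is absent, so TemG is inactive.
With repressor OrvV bound, *dulH* is not transcribed.
So DulH is not produced.
Cu²⁺ is present, so TorS is active.
With repressor TorS bound, *kepG* is not transcribed.
So KepG is not produced.
With no repressor bound, *fenE* is transcribed.
→ *fenE* is ON in B.

both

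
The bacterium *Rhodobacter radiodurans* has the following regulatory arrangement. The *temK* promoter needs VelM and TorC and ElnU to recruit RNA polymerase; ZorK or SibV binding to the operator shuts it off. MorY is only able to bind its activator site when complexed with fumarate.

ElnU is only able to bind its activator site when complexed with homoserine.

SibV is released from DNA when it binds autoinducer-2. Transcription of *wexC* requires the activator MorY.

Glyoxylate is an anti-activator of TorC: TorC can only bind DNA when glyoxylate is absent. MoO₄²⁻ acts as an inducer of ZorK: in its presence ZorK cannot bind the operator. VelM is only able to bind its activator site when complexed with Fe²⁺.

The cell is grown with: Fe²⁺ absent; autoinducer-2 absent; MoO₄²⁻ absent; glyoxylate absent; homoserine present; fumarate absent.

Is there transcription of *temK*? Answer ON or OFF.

MoO₄²⁻ is absent, so ZorK is active.
Fe²⁺ is absent, so VelM is inactive.
Autoinducer-2 is absent, so SibV is active.
Glyoxylate is absent, so TorC is active.
Homoserine is present, so ElnU is active.
With repressor ZorK bound, *temK* is not transcribed.

OFF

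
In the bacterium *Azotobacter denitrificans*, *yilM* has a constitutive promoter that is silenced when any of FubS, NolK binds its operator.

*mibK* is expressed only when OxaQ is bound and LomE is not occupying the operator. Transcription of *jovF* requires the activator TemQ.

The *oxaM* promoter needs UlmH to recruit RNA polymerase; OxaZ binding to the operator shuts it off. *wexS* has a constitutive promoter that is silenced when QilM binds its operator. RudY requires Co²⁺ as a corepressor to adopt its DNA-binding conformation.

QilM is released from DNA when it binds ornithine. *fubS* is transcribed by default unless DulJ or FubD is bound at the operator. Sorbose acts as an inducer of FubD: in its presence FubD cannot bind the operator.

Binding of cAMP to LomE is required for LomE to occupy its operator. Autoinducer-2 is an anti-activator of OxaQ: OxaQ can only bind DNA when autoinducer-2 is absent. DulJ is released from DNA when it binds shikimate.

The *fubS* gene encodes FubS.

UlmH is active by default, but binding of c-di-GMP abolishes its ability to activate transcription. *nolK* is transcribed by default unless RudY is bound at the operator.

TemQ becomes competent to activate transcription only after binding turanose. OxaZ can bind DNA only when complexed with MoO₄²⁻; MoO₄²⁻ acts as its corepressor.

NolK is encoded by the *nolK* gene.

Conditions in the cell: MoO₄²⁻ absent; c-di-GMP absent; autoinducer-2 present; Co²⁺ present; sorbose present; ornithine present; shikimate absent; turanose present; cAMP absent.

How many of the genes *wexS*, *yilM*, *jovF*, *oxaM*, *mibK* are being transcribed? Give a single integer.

4

Ornithine is present, so QilM is inactive.
With no repressor bound, *wexS* is transcribed.
→ *wexS* is ON.
Shikimate is absent, so DulJ is active.
Sorbose is present, so FubD is inactive.
With repressor DulJ bound, *fubS* is not transcribed.
So FubS is not produced.
Co²⁺ is present, so RudY is active.
With repressor RudY bound, *nolK* is not transcribed.
So NolK is not produced.
With no repressor bound, *yilM* is transcribed.
→ *yilM* is ON.
Turanose is present, so TemQ is active.
No repressor is bound and TemQ is active, so *jovF* is transcribed.
→ *jovF* is ON.
MoO₄²⁻ is absent, so OxaZ is inactive.
c-di-GMP is absent, so UlmH is active.
No repressor is bound and UlmH is active, so *oxaM* is transcribed.
→ *oxaM* is ON.
cAMP is absent, so LomE is inactive.
Autoinducer-2 is present, so OxaQ is inactive.
Required activator OxaQ is absent, so *mibK* is not transcribed.
→ *mibK* is OFF.
4 of the 5 genes are transcribed.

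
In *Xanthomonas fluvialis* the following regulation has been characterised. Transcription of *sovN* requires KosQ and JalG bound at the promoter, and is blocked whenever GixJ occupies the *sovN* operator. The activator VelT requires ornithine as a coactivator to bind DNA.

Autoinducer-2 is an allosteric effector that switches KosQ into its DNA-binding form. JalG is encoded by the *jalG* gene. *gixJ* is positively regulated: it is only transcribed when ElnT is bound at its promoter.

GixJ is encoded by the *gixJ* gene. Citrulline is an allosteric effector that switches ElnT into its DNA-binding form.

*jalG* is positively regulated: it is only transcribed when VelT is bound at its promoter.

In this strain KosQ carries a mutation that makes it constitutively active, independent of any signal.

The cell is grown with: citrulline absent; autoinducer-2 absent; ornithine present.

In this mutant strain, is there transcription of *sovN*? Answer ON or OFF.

ON

Citrulline is absent, so ElnT is inactive.
Required activator ElnT is absent, so *gixJ* is not transcribed.
So GixJ is not produced.
KosQ is constitutively active in this strain.
Ornithine is present, so VelT is active.
No repressor is bound and VelT is active, so *jalG* is transcribed.
So JalG is produced and active.
No repressor is bound and KosQ and JalG are active, so *sovN* is transcribed.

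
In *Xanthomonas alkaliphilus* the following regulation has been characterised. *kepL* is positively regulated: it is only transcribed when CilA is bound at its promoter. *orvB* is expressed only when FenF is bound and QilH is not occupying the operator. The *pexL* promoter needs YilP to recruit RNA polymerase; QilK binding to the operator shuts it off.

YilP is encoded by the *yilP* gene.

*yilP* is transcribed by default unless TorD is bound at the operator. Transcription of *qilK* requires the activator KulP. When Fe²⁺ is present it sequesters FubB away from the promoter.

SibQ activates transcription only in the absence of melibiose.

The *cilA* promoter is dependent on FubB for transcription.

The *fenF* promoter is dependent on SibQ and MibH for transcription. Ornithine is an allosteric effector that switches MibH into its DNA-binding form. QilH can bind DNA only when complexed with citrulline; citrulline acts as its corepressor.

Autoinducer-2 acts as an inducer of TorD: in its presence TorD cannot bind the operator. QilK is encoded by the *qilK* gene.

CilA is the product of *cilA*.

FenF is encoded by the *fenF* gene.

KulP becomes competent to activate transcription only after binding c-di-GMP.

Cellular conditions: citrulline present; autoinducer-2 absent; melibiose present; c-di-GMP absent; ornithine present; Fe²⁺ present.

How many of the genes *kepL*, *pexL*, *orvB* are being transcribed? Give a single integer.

Fe²⁺ is present, so FubB is inactive.
Required activator FubB is absent, so *cilA* is not transcribed.
So CilA is not produced.
Required activator CilA is absent, so *kepL* is not transcribed.
→ *kepL* is OFF.
c-di-GMP is absent, so KulP is inactive.
Required activator KulP is absent, so *qilK* is not transcribed.
So QilK is not produced.
Autoinducer-2 is absent, so TorD is active.
With repressor TorD bound, *yilP* is not transcribed.
So YilP is not produced.
Required activator YilP is absent, so *pexL* is not transcribed.
→ *pexL* is OFF.
Citrulline is present, so QilH is active.
Melibiose is present, so SibQ is inactive.
Ornithine is present, so MibH is active.
Required activator SibQ is absent, so *fenF* is not transcribed.
So FenF is not produced.
With repressor QilH bound, *orvB* is not transcribed.
→ *orvB* is OFF.
0 of the 3 genes are transcribed.

0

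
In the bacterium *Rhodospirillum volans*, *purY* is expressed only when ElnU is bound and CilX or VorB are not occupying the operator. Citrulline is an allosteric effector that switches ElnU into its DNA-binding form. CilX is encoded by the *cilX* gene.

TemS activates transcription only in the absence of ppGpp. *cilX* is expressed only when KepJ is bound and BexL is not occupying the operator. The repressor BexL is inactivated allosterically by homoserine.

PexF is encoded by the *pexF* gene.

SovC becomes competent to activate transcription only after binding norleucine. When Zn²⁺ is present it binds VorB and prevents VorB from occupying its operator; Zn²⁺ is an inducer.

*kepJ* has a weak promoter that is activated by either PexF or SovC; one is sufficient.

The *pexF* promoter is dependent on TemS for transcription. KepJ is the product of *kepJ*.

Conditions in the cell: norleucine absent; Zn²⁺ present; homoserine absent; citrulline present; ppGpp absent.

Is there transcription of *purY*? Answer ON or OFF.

ON

Citrulline is present, so ElnU is active.
Homoserine is absent, so BexL is active.
ppGpp is absent, so TemS is active.
No repressor is bound and TemS is active, so *pexF* is transcribed.
So PexF is produced and active.
Norleucine is absent, so SovC is inactive.
Activator PexF is present, so *kepJ* is transcribed.
So KepJ is produced and active.
With repressor BexL bound, *cilX* is not transcribed.
So CilX is not produced.
Zn²⁺ is present, so VorB is inactive.
No repressor is bound and ElnU is active, so *purY* is transcribed.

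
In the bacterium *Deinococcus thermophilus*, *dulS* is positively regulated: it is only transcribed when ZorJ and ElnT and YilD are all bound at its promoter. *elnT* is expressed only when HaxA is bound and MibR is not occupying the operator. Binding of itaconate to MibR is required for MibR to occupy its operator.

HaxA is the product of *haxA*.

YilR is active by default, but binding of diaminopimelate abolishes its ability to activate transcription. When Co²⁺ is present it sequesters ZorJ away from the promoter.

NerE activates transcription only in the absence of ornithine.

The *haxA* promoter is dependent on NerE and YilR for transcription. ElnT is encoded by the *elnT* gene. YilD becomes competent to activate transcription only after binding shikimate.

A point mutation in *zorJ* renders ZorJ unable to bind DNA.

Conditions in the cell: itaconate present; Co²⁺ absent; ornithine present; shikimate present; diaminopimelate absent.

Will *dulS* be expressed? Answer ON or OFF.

OFF

ZorJ is non-functional in this strain, so it has no effect.
Ornithine is present, so NerE is inactive.
Diaminopimelate is absent, so YilR is active.
Required activator NerE is absent, so *haxA* is not transcribed.
So HaxA is not produced.
Itaconate is present, so MibR is active.
With repressor MibR bound, *elnT* is not transcribed.
So ElnT is not produced.
Shikimate is present, so YilD is active.
Required activator ZorJ is absent, so *dulS* is not transcribed.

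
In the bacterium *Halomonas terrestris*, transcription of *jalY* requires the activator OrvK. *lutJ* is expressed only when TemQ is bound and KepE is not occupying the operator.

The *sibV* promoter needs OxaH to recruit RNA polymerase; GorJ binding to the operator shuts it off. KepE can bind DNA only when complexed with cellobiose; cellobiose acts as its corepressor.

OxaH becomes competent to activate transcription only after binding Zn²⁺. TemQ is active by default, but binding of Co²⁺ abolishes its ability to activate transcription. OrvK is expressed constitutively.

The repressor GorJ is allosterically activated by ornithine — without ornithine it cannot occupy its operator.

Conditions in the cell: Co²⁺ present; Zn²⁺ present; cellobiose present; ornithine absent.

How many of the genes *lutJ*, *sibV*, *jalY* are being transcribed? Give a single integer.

2

Cellobiose is present, so KepE is active.
Co²⁺ is present, so TemQ is inactive.
With repressor KepE bound, *lutJ* is not transcribed.
→ *lutJ* is OFF.
Zn²⁺ is present, so OxaH is active.
Ornithine is absent, so GorJ is inactive.
No repressor is bound and OxaH is active, so *sibV* is transcribed.
→ *sibV* is ON.
OrvK is produced constitutively and is active.
No repressor is bound and OrvK is active, so *jalY* is transcribed.
→ *jalY* is ON.
2 of the 3 genes are transcribed.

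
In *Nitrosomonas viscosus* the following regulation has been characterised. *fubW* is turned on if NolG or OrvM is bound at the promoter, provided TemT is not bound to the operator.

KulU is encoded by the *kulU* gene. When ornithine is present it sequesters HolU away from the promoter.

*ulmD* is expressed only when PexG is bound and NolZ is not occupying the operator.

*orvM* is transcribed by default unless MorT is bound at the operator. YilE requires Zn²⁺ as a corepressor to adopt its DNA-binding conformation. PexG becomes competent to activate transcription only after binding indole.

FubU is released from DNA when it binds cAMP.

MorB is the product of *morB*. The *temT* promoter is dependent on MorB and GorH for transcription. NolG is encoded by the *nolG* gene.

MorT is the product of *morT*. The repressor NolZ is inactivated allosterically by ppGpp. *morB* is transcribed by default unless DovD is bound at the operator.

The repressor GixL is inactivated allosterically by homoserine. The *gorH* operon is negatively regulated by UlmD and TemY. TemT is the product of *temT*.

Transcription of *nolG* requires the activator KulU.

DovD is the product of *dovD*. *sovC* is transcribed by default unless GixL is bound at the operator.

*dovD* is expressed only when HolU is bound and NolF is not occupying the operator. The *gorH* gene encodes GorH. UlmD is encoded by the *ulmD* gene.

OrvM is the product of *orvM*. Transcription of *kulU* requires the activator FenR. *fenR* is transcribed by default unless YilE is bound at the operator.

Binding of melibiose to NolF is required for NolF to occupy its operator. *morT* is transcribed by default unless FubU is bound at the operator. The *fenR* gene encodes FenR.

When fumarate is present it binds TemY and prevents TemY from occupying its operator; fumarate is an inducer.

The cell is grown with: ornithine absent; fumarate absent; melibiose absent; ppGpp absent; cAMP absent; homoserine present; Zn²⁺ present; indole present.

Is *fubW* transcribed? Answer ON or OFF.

ON

Zn²⁺ is present, so YilE is active.
With repressor YilE bound, *fenR* is not transcribed.
So FenR is not produced.
Required activator FenR is absent, so *kulU* is not transcribed.
So KulU is not produced.
Required activator KulU is absent, so *nolG* is not transcribed.
So NolG is not produced.
cAMP is absent, so FubU is active.
With repressor FubU bound, *morT* is not transcribed.
So MorT is not produced.
With no repressor bound, *orvM* is transcribed.
So OrvM is produced and active.
Melibiose is absent, so NolF is inactive.
Ornithine is absent, so HolU is active.
No repressor is bound and HolU is active, so *dovD* is transcribed.
So DovD is produced and active.
With repressor DovD bound, *morB* is not transcribed.
So MorB is not produced.
Indole is present, so PexG is active.
ppGpp is absent, so NolZ is active.
With repressor NolZ bound, *ulmD* is not transcribed.
So UlmD is not produced.
Fumarate is absent, so TemY is active.
With repressor TemY bound, *gorH* is not transcribed.
So GorH is not produced.
Required activator MorB is absent, so *temT* is not transcribed.
So TemT is not produced.
Activator OrvM is present, so *fubW* is transcribed.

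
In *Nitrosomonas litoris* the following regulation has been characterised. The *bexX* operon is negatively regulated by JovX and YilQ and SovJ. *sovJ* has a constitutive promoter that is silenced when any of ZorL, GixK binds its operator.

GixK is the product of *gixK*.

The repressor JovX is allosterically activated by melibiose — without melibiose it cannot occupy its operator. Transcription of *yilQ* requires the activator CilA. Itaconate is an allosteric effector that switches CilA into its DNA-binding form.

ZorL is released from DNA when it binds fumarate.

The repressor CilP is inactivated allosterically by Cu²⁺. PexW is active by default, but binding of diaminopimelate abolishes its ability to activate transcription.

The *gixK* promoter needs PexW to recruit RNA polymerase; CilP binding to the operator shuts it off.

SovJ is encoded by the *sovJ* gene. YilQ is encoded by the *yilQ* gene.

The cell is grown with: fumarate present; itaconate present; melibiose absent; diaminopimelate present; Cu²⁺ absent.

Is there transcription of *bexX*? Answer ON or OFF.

Melibiose is absent, so JovX is inactive.
Itaconate is present, so CilA is active.
No repressor is bound and CilA is active, so *yilQ* is transcribed.
So YilQ is produced and active.
Fumarate is present, so ZorL is inactive.
Diaminopimelate is present, so PexW is inactive.
Cu²⁺ is absent, so CilP is active.
With repressor CilP bound, *gixK* is not transcribed.
So GixK is not produced.
With no repressor bound, *sovJ* is transcribed.
So SovJ is produced and active.
With repressor YilQ bound, *bexX* is not transcribed.

OFF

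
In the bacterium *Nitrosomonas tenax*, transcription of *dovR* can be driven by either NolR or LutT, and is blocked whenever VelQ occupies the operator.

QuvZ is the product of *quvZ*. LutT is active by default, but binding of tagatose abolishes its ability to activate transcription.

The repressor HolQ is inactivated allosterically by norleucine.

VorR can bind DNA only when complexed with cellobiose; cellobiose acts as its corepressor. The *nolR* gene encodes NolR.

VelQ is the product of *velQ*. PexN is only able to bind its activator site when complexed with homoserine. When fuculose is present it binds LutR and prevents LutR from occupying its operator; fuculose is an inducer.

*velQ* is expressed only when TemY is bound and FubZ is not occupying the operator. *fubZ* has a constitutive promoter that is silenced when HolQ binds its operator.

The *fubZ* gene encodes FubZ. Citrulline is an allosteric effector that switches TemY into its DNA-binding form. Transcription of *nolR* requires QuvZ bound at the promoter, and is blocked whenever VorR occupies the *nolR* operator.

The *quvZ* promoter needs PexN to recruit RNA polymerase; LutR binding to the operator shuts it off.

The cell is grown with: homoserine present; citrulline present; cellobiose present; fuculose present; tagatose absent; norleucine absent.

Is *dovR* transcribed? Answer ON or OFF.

Citrulline is present, so TemY is active.
Norleucine is absent, so HolQ is active.
With repressor HolQ bound, *fubZ* is not transcribed.
So FubZ is not produced.
No repressor is bound and TemY is active, so *velQ* is transcribed.
So VelQ is produced and active.
Cellobiose is present, so VorR is active.
Fuculose is present, so LutR is inactive.
Homoserine is present, so PexN is active.
No repressor is bound and PexN is active, so *quvZ* is transcribed.
So QuvZ is produced and active.
With repressor VorR bound, *nolR* is not transcribed.
So NolR is not produced.
Tagatose is absent, so LutT is active.
With repressor VelQ bound, *dovR* is not transcribed.

OFF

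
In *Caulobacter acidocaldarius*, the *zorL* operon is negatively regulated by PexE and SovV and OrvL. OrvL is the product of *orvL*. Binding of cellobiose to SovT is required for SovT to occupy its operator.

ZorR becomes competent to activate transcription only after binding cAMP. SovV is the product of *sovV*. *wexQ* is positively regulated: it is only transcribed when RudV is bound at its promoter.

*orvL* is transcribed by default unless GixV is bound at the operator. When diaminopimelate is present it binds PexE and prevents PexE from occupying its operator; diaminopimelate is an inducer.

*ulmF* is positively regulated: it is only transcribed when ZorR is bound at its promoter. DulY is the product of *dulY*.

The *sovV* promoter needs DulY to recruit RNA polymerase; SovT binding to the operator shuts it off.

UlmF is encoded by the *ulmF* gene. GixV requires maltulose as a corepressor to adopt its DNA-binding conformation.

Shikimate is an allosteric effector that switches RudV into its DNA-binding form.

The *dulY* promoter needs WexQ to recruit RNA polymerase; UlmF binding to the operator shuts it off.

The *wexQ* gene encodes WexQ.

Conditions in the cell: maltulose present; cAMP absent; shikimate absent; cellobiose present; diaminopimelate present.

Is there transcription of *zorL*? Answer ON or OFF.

Diaminopimelate is present, so PexE is inactive.
Cellobiose is present, so SovT is active.
cAMP is absent, so ZorR is inactive.
Required activator ZorR is absent, so *ulmF* is not transcribed.
So UlmF is not produced.
Shikimate is absent, so RudV is inactive.
Required activator RudV is absent, so *wexQ* is not transcribed.
So WexQ is not produced.
Required activator WexQ is absent, so *dulY* is not transcribed.
So DulY is not produced.
With repressor SovT bound, *sovV* is not transcribed.
So SovV is not produced.
Maltulose is present, so GixV is active.
With repressor GixV bound, *orvL* is not transcribed.
So OrvL is not produced.
With no repressor bound, *zorL* is transcribed.

ON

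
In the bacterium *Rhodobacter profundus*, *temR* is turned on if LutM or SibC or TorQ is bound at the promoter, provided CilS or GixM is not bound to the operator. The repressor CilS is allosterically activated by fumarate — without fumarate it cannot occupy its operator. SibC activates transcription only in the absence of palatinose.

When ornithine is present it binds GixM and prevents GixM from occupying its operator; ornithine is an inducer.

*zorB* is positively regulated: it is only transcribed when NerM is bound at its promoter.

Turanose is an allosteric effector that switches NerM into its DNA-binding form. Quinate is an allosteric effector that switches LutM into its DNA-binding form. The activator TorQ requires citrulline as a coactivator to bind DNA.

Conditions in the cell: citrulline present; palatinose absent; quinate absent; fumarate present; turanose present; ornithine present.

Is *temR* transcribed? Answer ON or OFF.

OFF

Quinate is absent, so LutM is inactive.
Palatinose is absent, so SibC is active.
Fumarate is present, so CilS is active.
Citrulline is present, so TorQ is active.
Ornithine is present, so GixM is inactive.
With repressor CilS bound, *temR* is not transcribed.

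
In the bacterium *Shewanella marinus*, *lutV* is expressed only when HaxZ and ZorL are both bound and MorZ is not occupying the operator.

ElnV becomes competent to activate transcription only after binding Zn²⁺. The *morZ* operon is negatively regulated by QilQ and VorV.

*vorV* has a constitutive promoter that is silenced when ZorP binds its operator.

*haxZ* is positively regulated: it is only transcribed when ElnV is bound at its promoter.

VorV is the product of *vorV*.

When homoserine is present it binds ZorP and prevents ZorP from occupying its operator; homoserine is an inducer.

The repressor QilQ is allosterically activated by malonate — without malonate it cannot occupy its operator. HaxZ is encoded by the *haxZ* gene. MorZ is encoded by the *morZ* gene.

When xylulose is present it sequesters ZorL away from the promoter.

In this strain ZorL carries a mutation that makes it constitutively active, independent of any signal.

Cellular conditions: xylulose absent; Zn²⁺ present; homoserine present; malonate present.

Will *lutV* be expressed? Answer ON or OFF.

Malonate is present, so QilQ is active.
Homoserine is present, so ZorP is inactive.
With no repressor bound, *vorV* is transcribed.
So VorV is produced and active.
With repressor QilQ bound, *morZ* is not transcribed.
So MorZ is not produced.
Zn²⁺ is present, so ElnV is active.
No repressor is bound and ElnV is active, so *haxZ* is transcribed.
So HaxZ is produced and active.
ZorL is constitutively active in this strain.
No repressor is bound and HaxZ and ZorL are active, so *lutV* is transcribed.

ON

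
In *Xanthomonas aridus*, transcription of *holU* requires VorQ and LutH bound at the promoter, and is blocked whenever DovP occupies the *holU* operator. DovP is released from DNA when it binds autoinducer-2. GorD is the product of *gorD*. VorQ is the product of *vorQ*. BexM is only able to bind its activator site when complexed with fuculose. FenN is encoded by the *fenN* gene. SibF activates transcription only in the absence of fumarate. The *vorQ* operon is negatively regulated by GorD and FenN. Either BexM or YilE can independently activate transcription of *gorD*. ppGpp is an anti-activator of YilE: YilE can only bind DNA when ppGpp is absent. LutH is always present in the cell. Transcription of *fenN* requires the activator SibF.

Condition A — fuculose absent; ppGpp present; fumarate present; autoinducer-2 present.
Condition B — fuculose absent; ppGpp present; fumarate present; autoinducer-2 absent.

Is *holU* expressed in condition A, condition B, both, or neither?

Condition A:
Fuculose is absent, so BexM is inactive.
ppGpp is present, so YilE is inactive.
No activator is available at the *gorD* promoter, so *gorD* is not transcribed.
So GorD is not produced.
Fumarate is present, so SibF is inactive.
Required activator SibF is absent, so *fenN* is not transcribed.
So FenN is not produced.
With no repressor bound, *vorQ* is transcribed.
So VorQ is produced and active.
Autoinducer-2 is present, so DovP is inactive.
LutH is produced constitutively and is active.
No repressor is bound and VorQ and LutH are active, so *holU* is transcribed.
→ *holU* is ON in A.
Condition B:
Fuculose is absent, so BexM is inactive.
ppGpp is present, so YilE is inactive.
No activator is available at the *gorD* promoter, so *gorD* is not transcribed.
So GorD is not produced.
Fumarate is present, so SibF is inactive.
Required activator SibF is absent, so *fenN* is not transcribed.
So FenN is not produced.
With no repressor bound, *vorQ* is transcribed.
So VorQ is produced and active.
Autoinducer-2 is absent, so DovP is active.
LutH is produced constitutively and is active.
With repressor DovP bound, *holU* is not transcribed.
→ *holU* is OFF in B.

A only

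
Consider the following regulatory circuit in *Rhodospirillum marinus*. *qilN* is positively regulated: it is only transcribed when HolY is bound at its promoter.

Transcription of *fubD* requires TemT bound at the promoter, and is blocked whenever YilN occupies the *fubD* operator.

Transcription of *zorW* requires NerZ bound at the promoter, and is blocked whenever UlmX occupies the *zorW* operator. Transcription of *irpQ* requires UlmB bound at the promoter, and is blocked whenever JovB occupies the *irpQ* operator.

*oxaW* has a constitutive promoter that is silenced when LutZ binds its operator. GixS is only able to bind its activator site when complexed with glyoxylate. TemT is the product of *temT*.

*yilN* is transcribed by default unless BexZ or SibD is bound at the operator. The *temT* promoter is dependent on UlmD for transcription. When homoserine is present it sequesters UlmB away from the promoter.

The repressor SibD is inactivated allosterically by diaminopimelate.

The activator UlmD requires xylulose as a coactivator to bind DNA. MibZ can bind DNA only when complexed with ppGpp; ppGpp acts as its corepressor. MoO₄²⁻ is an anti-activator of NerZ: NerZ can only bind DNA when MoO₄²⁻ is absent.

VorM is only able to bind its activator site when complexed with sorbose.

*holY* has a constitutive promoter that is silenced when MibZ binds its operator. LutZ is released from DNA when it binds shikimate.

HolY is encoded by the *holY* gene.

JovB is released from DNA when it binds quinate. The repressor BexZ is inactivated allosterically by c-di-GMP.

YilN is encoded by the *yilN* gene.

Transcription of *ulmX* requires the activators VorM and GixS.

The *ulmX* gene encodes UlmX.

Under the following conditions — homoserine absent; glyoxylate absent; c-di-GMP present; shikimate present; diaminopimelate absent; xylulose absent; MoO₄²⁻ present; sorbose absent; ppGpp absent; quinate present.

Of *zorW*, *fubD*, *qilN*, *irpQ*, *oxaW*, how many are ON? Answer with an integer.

Sorbose is absent, so VorM is inactive.
Glyoxylate is absent, so GixS is inactive.
Required activator VorM is absent, so *ulmX* is not transcribed.
So UlmX is not produced.
MoO₄²⁻ is present, so NerZ is inactive.
Required activator NerZ is absent, so *zorW* is not transcribed.
→ *zorW* is OFF.
Xylulose is absent, so UlmD is inactive.
Required activator UlmD is absent, so *temT* is not transcribed.
So TemT is not produced.
c-di-GMP is present, so BexZ is inactive.
Diaminopimelate is absent, so SibD is active.
With repressor SibD bound, *yilN* is not transcribed.
So YilN is not produced.
Required activator TemT is absent, so *fubD* is not transcribed.
→ *fubD* is OFF.
ppGpp is absent, so MibZ is inactive.
With no repressor bound, *holY* is transcribed.
So HolY is produced and active.
No repressor is bound and HolY is active, so *qilN* is transcribed.
→ *qilN* is ON.
Quinate is present, so JovB is inactive.
Homoserine is absent, so UlmB is active.
No repressor is bound and UlmB is active, so *irpQ* is transcribed.
→ *irpQ* is ON.
Shikimate is present, so LutZ is inactive.
With no repressor bound, *oxaW* is transcribed.
→ *oxaW* is ON.
3 of the 5 genes are transcribed.

3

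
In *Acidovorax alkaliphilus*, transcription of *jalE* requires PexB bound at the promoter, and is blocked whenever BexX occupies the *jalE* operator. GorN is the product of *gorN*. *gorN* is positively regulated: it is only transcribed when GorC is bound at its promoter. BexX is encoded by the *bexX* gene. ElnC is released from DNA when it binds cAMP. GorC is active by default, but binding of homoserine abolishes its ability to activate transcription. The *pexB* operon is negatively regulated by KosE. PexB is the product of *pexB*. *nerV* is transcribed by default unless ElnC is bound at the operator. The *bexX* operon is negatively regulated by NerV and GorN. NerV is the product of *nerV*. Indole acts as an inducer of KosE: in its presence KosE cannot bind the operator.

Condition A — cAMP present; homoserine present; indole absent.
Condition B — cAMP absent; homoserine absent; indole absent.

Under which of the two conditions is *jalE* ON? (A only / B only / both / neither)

Condition A:
cAMP is present, so ElnC is inactive.
With no repressor bound, *nerV* is transcribed.
So NerV is produced and active.
Homoserine is present, so GorC is inactive.
Required activator GorC is absent, so *gorN* is not transcribed.
So GorN is not produced.
With repressor NerV bound, *bexX* is not transcribed.
So BexX is not produced.
Indole is absent, so KosE is active.
With repressor KosE bound, *pexB* is not transcribed.
So PexB is not produced.
Required activator PexB is absent, so *jalE* is not transcribed.
→ *jalE* is OFF in A.
Condition B:
cAMP is absent, so ElnC is active.
With repressor ElnC bound, *nerV* is not transcribed.
So NerV is not produced.
Homoserine is absent, so GorC is active.
No repressor is bound and GorC is active, so *gorN* is transcribed.
So GorN is produced and active.
With repressor GorN bound, *bexX* is not transcribed.
So BexX is not produced.
Indole is absent, so KosE is active.
With repressor KosE bound, *pexB* is not transcribed.
So PexB is not produced.
Required activator PexB is absent, so *jalE* is not transcribed.
→ *jalE* is OFF in B.

neither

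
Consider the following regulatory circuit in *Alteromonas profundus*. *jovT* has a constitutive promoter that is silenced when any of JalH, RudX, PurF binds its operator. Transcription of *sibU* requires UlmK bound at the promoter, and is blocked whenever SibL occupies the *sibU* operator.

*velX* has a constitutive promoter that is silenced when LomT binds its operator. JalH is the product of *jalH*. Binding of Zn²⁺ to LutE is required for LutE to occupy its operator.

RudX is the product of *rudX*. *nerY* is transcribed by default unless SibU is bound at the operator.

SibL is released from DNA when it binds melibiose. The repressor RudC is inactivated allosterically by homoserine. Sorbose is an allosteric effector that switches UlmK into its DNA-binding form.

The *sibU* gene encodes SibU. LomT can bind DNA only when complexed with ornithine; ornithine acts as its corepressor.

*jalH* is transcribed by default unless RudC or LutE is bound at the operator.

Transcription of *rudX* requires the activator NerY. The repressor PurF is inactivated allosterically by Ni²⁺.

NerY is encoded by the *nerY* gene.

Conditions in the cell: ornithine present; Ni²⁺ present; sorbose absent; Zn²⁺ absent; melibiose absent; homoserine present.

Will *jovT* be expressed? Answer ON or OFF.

OFF

Homoserine is present, so RudC is inactive.
Zn²⁺ is absent, so LutE is inactive.
With no repressor bound, *jalH* is transcribed.
So JalH is produced and active.
Melibiose is absent, so SibL is active.
Sorbose is absent, so UlmK is inactive.
With repressor SibL bound, *sibU* is not transcribed.
So SibU is not produced.
With no repressor bound, *nerY* is transcribed.
So NerY is produced and active.
No repressor is bound and NerY is active, so *rudX* is transcribed.
So RudX is produced and active.
Ni²⁺ is present, so PurF is inactive.
With repressor JalH bound, *jovT* is not transcribed.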